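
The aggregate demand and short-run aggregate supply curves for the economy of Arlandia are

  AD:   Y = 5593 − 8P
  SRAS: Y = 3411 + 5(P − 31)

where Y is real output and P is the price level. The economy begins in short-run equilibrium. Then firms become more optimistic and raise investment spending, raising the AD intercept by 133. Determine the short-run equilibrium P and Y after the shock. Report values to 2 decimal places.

P = 190.00, Y = 4206.00

This is a positive demand shock: AD shifts right.
New AD: Y = 5726 − 8P.
SRAS can be written Y = 3256 + 5P.
Set AD = SRAS: 5726 − 8P = 3256 + 5P, so 2470 = 13P and P = 190.00.
Substituting into AD, Y = 4206.00.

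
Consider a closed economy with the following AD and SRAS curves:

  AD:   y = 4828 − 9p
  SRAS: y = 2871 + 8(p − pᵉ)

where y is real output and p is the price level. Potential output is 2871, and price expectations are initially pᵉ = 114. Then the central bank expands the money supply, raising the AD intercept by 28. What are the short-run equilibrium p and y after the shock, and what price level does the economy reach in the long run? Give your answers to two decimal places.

AD shifts right: new AD is y = 4856 − 9p. With pᵉ = 114, SRAS is y = 1959 + 8p.
Short run: 4856 − 9p = 1959 + 8p gives 2897 = 17p, so p = 170.41 and y = 4856 − 9p = 3322.29.
y = 3322.29 is above potential 2871; expectations adjust and SRAS shifts left until y = 2871.
Long run: on the new AD curve, 2871 = 4856 − 9p gives p = 220.56.

Short run: p = 170.41, y = 3322.29. Long run: p = 220.56.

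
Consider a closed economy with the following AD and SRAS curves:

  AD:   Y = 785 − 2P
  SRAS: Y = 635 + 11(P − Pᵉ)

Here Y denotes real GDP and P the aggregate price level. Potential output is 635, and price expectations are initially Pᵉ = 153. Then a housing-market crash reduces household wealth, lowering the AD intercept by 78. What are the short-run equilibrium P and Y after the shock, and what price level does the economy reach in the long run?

AD shifts left: new AD is Y = 707 − 2P. With Pᵉ = 153, SRAS is Y = 11P − 1048.
Short run: 707 − 2P = 11P − 1048 gives 1755 = 13P, so P = 135 and Y = 707 − 2·135 = 437.
Y = 437 is below potential 635; expectations adjust and SRAS shifts right until Y = 635.
Long run: on the new AD curve, 635 = 707 − 2P gives P = 36.

Short run: P = 135, Y = 437. Long run: P = 36.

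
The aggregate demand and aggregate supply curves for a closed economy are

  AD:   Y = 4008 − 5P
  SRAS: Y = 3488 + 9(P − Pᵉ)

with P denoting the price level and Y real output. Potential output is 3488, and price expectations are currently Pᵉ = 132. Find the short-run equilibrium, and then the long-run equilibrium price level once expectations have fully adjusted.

Short run: with Pᵉ = 132, SRAS is Y = 2300 + 9P. Setting AD = SRAS gives 1708 = 14P, so P = 122 and Y = 4008 − 5·122 = 3398.
Output 3398 is below potential 3488, so over time expected prices fall and SRAS shifts right until Y returns to 3488.
Long run: Y = 3488 on the AD curve gives 3488 = 4008 − 5P, so P = 104.

Short run: P = 122, Y = 3398. Long run: P = 104.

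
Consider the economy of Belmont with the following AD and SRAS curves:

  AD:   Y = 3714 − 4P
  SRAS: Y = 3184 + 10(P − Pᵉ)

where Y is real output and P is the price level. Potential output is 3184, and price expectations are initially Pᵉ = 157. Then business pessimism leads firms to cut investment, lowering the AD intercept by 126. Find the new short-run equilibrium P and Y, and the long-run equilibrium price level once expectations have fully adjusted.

AD shifts left: new AD is Y = 3588 − 4P. With Pᵉ = 157, SRAS is Y = 1614 + 10P.
Short run: 3588 − 4P = 1614 + 10P gives 1974 = 14P, so P = 141 and Y = 3588 − 4·141 = 3024.
Y = 3024 is below potential 3184; expectations adjust and SRAS shifts right until Y = 3184.
Long run: on the new AD curve, 3184 = 3588 − 4P gives P = 101.

Short run: P = 141, Y = 3024. Long run: P = 101.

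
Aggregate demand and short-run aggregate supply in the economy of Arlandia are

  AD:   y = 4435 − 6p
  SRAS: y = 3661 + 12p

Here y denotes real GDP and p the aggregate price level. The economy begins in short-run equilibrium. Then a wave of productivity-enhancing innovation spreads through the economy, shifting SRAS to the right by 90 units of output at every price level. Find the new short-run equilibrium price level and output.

This is a positive supply shock: SRAS shifts right.
New SRAS: y = 3751 + 12p.
Set AD = SRAS: 4435 − 6p = 3751 + 12p, so 684 = 18p and p = 38.
y = 4435 − 6·38 = 4207.

p = 38, y = 4207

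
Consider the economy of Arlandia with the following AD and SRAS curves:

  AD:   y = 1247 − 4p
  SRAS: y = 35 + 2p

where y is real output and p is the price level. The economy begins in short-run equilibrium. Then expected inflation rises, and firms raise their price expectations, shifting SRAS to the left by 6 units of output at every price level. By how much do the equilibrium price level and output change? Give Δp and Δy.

Δp = +1, Δy = -4

This is a negative supply shock: SRAS shifts left.
New SRAS: y = 29 + 2p.
Set AD = SRAS: 1247 − 4p = 29 + 2p, so 1218 = 6p and p = 203.
y = 1247 − 4·203 = 435.
Initially p = 202, y = 439, so Δp = +1 and Δy = -4.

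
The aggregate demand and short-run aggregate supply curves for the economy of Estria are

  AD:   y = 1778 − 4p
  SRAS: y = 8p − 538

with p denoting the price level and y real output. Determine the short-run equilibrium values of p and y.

p = 193, y = 1006

Set AD = SRAS: 1778 − 4p = 8p − 538, so 2316 = 12p and p = 193.
Then y = 1778 − 4·193 = 1006.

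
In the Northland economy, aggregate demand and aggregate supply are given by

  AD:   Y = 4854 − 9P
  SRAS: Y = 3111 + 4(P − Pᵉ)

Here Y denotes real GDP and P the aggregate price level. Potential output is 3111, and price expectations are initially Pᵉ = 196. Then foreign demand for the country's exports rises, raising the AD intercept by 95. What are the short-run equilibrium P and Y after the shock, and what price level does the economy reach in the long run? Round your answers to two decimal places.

Short run: P = 201.69, Y = 3133.77. Long run: P = 204.22.

AD shifts right: new AD is Y = 4949 − 9P. With Pᵉ = 196, SRAS is Y = 2327 + 4P.
Short run: 4949 − 9P = 2327 + 4P gives 2622 = 13P, so P = 201.69 and Y = 4949 − 9P = 3133.77.
Y = 3133.77 is above potential 3111; expectations adjust and SRAS shifts left until Y = 3111.
Long run: on the new AD curve, 3111 = 4949 − 9P gives P = 204.22.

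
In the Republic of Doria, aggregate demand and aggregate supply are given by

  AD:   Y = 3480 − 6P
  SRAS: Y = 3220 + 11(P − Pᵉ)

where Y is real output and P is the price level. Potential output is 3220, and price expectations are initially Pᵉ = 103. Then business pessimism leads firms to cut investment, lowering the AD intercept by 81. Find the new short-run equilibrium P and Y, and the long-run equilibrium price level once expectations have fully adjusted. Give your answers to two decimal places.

Short run: P = 77.18, Y = 2935.94. Long run: P = 29.83.

AD shifts left: new AD is Y = 3399 − 6P. With Pᵉ = 103, SRAS is Y = 2087 + 11P.
Short run: 3399 − 6P = 2087 + 11P gives 1312 = 17P, so P = 77.18 and Y = 3399 − 6P = 2935.94.
Y = 2935.94 is below potential 3220; expectations adjust and SRAS shifts right until Y = 3220.
Long run: on the new AD curve, 3220 = 3399 − 6P gives P = 29.83.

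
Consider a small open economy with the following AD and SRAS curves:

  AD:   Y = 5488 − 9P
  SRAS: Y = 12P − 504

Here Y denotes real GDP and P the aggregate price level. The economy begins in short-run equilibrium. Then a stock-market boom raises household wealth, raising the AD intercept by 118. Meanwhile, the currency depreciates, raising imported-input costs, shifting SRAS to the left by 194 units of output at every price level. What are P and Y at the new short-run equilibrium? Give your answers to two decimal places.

After both shocks: AD is Y = 5606 − 9P and SRAS is Y = 12P − 698.
Setting them equal: 6304 = 21P, so P = 300.19.
Substituting into AD, Y = 2904.29.

P = 300.19, Y = 2904.29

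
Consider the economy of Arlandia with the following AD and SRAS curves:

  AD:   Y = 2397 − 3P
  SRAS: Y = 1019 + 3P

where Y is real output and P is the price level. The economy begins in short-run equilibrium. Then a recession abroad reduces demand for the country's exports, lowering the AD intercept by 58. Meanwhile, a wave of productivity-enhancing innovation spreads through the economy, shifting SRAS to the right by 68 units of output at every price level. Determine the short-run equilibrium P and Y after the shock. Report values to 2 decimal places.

P = 208.67, Y = 1713.00

After both shocks: AD is Y = 2339 − 3P and SRAS is Y = 1087 + 3P.
Setting them equal: 1252 = 6P, so P = 208.67.
Substituting into AD, Y = 1713.00.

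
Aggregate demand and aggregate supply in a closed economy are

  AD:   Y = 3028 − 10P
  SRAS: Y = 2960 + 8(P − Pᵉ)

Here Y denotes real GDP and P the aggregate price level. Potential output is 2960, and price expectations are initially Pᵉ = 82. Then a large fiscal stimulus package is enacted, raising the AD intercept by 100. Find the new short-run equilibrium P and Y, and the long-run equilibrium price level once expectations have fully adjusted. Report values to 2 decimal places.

AD shifts right: new AD is Y = 3128 − 10P. With Pᵉ = 82, SRAS is Y = 2304 + 8P.
Short run: 3128 − 10P = 2304 + 8P gives 824 = 18P, so P = 45.78 and Y = 3128 − 10P = 2670.22.
Y = 2670.22 is below potential 2960; expectations adjust and SRAS shifts right until Y = 2960.
Long run: on the new AD curve, 2960 = 3128 − 10P gives P = 16.80.

Short run: P = 45.78, Y = 2670.22. Long run: P = 16.80.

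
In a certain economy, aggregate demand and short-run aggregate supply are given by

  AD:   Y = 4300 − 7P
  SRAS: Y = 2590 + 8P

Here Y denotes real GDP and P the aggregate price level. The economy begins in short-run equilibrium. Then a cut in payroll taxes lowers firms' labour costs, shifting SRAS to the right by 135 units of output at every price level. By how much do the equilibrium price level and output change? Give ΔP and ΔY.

ΔP = -9, ΔY = +63

This is a positive supply shock: SRAS shifts right.
New SRAS: Y = 2725 + 8P.
Set AD = SRAS: 4300 − 7P = 2725 + 8P, so 1575 = 15P and P = 105.
Y = 4300 − 7·105 = 3565.
Initially P = 114, Y = 3502, so ΔP = -9 and ΔY = +63.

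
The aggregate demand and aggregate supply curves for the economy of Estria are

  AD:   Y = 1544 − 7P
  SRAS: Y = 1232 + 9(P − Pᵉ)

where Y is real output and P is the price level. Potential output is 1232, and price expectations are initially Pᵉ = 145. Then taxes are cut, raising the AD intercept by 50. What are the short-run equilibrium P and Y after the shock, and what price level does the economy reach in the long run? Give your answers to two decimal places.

AD shifts right: new AD is Y = 1594 − 7P. With Pᵉ = 145, SRAS is Y = 9P − 73.
Short run: 1594 − 7P = 9P − 73 gives 1667 = 16P, so P = 104.19 and Y = 1594 − 7P = 864.69.
Y = 864.69 is below potential 1232; expectations adjust and SRAS shifts right until Y = 1232.
Long run: on the new AD curve, 1232 = 1594 − 7P gives P = 51.71.

Short run: P = 104.19, Y = 864.69. Long run: P = 51.71.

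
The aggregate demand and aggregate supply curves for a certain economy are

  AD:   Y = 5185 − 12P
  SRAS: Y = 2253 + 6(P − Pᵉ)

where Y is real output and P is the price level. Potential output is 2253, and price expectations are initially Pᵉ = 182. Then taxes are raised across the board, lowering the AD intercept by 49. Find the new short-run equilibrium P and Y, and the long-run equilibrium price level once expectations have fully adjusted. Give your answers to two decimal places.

Short run: P = 220.83, Y = 2486.00. Long run: P = 240.25.

AD shifts left: new AD is Y = 5136 − 12P. With Pᵉ = 182, SRAS is Y = 1161 + 6P.
Short run: 5136 − 12P = 1161 + 6P gives 3975 = 18P, so P = 220.83 and Y = 5136 − 12P = 2486.00.
Y = 2486.00 is above potential 2253; expectations adjust and SRAS shifts left until Y = 2253.
Long run: on the new AD curve, 2253 = 5136 − 12P gives P = 240.25.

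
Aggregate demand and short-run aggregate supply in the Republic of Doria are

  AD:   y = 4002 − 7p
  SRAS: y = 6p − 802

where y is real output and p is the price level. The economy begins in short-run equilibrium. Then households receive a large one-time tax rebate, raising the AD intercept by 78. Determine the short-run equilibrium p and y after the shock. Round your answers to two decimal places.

This is a positive demand shock: AD shifts right.
New AD: y = 4080 − 7p.
Set AD = SRAS: 4080 − 7p = 6p − 802, so 4882 = 13p and p = 375.54.
Substituting into AD, y = 1451.23.

p = 375.54, y = 1451.23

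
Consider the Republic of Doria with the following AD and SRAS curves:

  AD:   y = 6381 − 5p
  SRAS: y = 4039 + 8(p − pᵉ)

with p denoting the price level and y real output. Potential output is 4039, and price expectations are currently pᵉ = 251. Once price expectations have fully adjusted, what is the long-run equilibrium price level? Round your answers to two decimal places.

Short run: with pᵉ = 251, SRAS is y = 2031 + 8p. Setting AD = SRAS gives 4350 = 13p, so p = 334.62 and y = 6381 − 5p = 4707.92.
Output 4707.92 is above potential 4039, so over time expected prices rise and SRAS shifts left until y returns to 4039.
Long run: y = 4039 on the AD curve gives 4039 = 6381 − 5p, so p = 468.40.

Long-run p = 468.40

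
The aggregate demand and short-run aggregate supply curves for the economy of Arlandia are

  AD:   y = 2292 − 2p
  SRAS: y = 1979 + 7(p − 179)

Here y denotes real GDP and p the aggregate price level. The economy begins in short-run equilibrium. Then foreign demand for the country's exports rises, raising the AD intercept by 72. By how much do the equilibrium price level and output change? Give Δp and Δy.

Δp = +8, Δy = +56

This is a positive demand shock: AD shifts right.
New AD: y = 2364 − 2p.
SRAS can be written y = 726 + 7p.
Set AD = SRAS: 2364 − 2p = 726 + 7p, so 1638 = 9p and p = 182.
y = 2364 − 2·182 = 2000.
Initially p = 174, y = 1944, so Δp = +8 and Δy = +56.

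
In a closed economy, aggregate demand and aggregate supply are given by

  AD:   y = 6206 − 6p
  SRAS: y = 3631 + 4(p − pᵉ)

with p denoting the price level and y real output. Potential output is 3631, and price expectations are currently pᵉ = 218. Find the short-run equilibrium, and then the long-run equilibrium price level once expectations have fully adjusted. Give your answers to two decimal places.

Short run: p = 344.70, y = 4137.80. Long run: p = 429.17.

Short run: with pᵉ = 218, SRAS is y = 2759 + 4p. Setting AD = SRAS gives 3447 = 10p, so p = 344.70 and y = 6206 − 6p = 4137.80.
Output 4137.80 is above potential 3631, so over time expected prices rise and SRAS shifts left until y returns to 3631.
Long run: y = 3631 on the AD curve gives 3631 = 6206 − 6p, so p = 429.17.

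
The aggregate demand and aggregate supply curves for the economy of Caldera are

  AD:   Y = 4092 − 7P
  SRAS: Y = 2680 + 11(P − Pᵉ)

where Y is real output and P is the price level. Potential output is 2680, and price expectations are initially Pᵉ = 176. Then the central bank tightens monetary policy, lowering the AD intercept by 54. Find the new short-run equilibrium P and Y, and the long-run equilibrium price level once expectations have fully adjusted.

Short run: P = 183, Y = 2757. Long run: P = 194.

AD shifts left: new AD is Y = 4038 − 7P. With Pᵉ = 176, SRAS is Y = 744 + 11P.
Short run: 4038 − 7P = 744 + 11P gives 3294 = 18P, so P = 183 and Y = 4038 − 7·183 = 2757.
Y = 2757 is above potential 2680; expectations adjust and SRAS shifts left until Y = 2680.
Long run: on the new AD curve, 2680 = 4038 − 7P gives P = 194.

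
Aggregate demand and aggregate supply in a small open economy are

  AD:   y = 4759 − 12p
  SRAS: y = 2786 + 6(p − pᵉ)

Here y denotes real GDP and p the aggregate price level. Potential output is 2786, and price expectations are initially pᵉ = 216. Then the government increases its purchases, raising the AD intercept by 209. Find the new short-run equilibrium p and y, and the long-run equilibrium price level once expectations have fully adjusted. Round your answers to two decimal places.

Short run: p = 193.22, y = 2649.33. Long run: p = 181.83.

AD shifts right: new AD is y = 4968 − 12p. With pᵉ = 216, SRAS is y = 1490 + 6p.
Short run: 4968 − 12p = 1490 + 6p gives 3478 = 18p, so p = 193.22 and y = 4968 − 12p = 2649.33.
y = 2649.33 is below potential 2786; expectations adjust and SRAS shifts right until y = 2786.
Long run: on the new AD curve, 2786 = 4968 − 12p gives p = 181.83.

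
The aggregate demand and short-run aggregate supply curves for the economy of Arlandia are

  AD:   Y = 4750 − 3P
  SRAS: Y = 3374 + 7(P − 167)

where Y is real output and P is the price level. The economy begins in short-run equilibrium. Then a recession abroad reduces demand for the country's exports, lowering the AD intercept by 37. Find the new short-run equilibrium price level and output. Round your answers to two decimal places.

P = 250.80, Y = 3960.60

This is a negative demand shock: AD shifts left.
New AD: Y = 4713 − 3P.
SRAS can be written Y = 2205 + 7P.
Set AD = SRAS: 4713 − 3P = 2205 + 7P, so 2508 = 10P and P = 250.80.
Substituting into AD, Y = 3960.60.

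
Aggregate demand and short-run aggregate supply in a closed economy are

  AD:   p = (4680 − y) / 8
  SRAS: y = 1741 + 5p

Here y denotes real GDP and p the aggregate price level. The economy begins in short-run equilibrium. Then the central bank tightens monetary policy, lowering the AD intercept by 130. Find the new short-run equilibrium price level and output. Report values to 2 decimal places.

This is a negative demand shock: AD shifts left.
New AD: y = 4550 − 8p.
Set AD = SRAS: 4550 − 8p = 1741 + 5p, so 2809 = 13p and p = 216.08.
Substituting into AD, y = 2821.38.

p = 216.08, y = 2821.38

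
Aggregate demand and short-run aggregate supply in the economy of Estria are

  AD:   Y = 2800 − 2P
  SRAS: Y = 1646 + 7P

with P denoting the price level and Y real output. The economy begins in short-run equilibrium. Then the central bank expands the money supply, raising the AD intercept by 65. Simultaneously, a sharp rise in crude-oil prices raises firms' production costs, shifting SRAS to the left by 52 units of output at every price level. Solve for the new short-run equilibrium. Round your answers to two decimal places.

After both shocks: AD is Y = 2865 − 2P and SRAS is Y = 1594 + 7P.
Setting them equal: 1271 = 9P, so P = 141.22.
Substituting into AD, Y = 2582.56.

P = 141.22, Y = 2582.56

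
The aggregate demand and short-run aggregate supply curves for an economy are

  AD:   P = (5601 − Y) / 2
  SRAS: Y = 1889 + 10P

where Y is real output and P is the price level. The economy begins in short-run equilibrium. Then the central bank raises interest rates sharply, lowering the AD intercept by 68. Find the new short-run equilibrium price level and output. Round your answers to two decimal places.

P = 303.67, Y = 4925.67

This is a negative demand shock: AD shifts left.
New AD: Y = 5533 − 2P.
Set AD = SRAS: 5533 − 2P = 1889 + 10P, so 3644 = 12P and P = 303.67.
Substituting into AD, Y = 4925.67.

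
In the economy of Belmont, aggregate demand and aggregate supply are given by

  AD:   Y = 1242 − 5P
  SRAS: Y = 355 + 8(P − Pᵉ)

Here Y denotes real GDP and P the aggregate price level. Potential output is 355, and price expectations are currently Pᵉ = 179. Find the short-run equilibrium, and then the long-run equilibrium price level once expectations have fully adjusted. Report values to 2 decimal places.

Short run: P = 178.38, Y = 350.08. Long run: P = 177.40.

Short run: with Pᵉ = 179, SRAS is Y = 8P − 1077. Setting AD = SRAS gives 2319 = 13P, so P = 178.38 and Y = 1242 − 5P = 350.08.
Output 350.08 is below potential 355, so over time expected prices fall and SRAS shifts right until Y returns to 355.
Long run: Y = 355 on the AD curve gives 355 = 1242 − 5P, so P = 177.40.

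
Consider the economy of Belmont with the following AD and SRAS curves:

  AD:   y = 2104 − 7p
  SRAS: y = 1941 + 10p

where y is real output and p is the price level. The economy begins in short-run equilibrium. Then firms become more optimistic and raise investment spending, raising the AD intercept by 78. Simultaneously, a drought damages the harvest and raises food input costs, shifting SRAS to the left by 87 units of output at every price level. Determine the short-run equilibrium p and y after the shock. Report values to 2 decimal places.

After both shocks: AD is y = 2182 − 7p and SRAS is y = 1854 + 10p.
Setting them equal: 328 = 17p, so p = 19.29.
Substituting into AD, y = 2046.94.

p = 19.29, y = 2046.94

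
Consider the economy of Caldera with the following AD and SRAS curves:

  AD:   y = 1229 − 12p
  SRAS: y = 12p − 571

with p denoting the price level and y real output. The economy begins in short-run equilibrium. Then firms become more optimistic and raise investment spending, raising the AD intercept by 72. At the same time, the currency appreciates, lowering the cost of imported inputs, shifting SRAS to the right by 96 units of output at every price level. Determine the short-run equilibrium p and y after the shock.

p = 74, y = 413

After both shocks: AD is y = 1301 − 12p and SRAS is y = 12p − 475.
Setting them equal: 1776 = 24p, so p = 74.
y = 1301 − 12·74 = 413.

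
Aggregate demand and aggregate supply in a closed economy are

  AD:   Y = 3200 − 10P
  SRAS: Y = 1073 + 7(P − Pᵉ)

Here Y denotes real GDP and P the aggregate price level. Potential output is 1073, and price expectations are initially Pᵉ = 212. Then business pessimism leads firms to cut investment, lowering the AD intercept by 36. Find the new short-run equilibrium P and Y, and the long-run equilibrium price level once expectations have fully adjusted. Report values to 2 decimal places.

AD shifts left: new AD is Y = 3164 − 10P. With Pᵉ = 212, SRAS is Y = 7P − 411.
Short run: 3164 − 10P = 7P − 411 gives 3575 = 17P, so P = 210.29 and Y = 3164 − 10P = 1061.06.
Y = 1061.06 is below potential 1073; expectations adjust and SRAS shifts right until Y = 1073.
Long run: on the new AD curve, 1073 = 3164 − 10P gives P = 209.10.

Short run: P = 210.29, Y = 1061.06. Long run: P = 209.10.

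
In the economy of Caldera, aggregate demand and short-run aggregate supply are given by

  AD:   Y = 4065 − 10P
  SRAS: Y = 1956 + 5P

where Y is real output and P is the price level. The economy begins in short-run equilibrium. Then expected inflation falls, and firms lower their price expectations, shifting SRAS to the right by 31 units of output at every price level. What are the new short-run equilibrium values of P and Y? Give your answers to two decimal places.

This is a positive supply shock: SRAS shifts right.
New SRAS: Y = 1987 + 5P.
Set AD = SRAS: 4065 − 10P = 1987 + 5P, so 2078 = 15P and P = 138.53.
Substituting into AD, Y = 2679.67.

P = 138.53, Y = 2679.67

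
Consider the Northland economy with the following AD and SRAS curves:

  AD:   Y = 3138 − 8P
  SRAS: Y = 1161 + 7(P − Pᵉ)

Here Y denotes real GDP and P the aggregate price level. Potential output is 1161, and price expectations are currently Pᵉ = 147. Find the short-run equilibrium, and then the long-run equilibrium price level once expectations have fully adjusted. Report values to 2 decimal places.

Short run: P = 200.40, Y = 1534.80. Long run: P = 247.13.

Short run: with Pᵉ = 147, SRAS is Y = 132 + 7P. Setting AD = SRAS gives 3006 = 15P, so P = 200.40 and Y = 3138 − 8P = 1534.80.
Output 1534.80 is above potential 1161, so over time expected prices rise and SRAS shifts left until Y returns to 1161.
Long run: Y = 1161 on the AD curve gives 1161 = 3138 − 8P, so P = 247.13.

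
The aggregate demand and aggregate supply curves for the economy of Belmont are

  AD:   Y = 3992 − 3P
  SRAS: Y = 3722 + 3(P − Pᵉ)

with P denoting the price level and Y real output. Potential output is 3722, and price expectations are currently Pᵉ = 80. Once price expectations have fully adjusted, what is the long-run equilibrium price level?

Long-run P = 90

Short run: with Pᵉ = 80, SRAS is Y = 3482 + 3P. Setting AD = SRAS gives 510 = 6P, so P = 85 and Y = 3992 − 3·85 = 3737.
Output 3737 is above potential 3722, so over time expected prices rise and SRAS shifts left until Y returns to 3722.
Long run: Y = 3722 on the AD curve gives 3722 = 3992 − 3P, so P = 90.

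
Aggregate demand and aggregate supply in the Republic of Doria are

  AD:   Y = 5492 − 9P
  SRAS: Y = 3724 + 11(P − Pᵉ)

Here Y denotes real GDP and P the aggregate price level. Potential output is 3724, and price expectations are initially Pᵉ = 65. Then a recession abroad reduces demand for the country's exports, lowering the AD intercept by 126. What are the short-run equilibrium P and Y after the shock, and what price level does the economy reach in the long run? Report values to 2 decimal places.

AD shifts left: new AD is Y = 5366 − 9P. With Pᵉ = 65, SRAS is Y = 3009 + 11P.
Short run: 5366 − 9P = 3009 + 11P gives 2357 = 20P, so P = 117.85 and Y = 5366 − 9P = 4305.35.
Y = 4305.35 is above potential 3724; expectations adjust and SRAS shifts left until Y = 3724.
Long run: on the new AD curve, 3724 = 5366 − 9P gives P = 182.44.

Short run: P = 117.85, Y = 4305.35. Long run: P = 182.44.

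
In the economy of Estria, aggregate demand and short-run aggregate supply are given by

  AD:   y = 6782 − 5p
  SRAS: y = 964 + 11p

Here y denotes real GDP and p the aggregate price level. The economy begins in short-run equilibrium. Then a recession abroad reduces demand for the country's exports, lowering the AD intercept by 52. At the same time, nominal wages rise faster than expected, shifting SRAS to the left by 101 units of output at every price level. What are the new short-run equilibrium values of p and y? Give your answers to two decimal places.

After both shocks: AD is y = 6730 − 5p and SRAS is y = 863 + 11p.
Setting them equal: 5867 = 16p, so p = 366.69.
Substituting into AD, y = 4896.56.

p = 366.69, y = 4896.56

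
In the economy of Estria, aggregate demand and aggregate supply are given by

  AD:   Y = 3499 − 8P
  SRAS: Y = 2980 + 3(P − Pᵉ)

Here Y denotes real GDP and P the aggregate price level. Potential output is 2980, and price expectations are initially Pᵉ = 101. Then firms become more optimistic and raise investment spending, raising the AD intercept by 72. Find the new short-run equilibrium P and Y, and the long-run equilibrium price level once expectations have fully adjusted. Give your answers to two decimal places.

Short run: P = 81.27, Y = 2920.82. Long run: P = 73.88.

AD shifts right: new AD is Y = 3571 − 8P. With Pᵉ = 101, SRAS is Y = 2677 + 3P.
Short run: 3571 − 8P = 2677 + 3P gives 894 = 11P, so P = 81.27 and Y = 3571 − 8P = 2920.82.
Y = 2920.82 is below potential 2980; expectations adjust and SRAS shifts right until Y = 2980.
Long run: on the new AD curve, 2980 = 3571 − 8P gives P = 73.88.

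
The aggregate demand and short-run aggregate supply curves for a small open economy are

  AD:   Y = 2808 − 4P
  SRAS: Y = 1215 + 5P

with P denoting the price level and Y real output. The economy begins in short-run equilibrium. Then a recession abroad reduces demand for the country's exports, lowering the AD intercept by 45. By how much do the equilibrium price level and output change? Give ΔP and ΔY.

ΔP = -5, ΔY = -25

This is a negative demand shock: AD shifts left.
New AD: Y = 2763 − 4P.
Set AD = SRAS: 2763 − 4P = 1215 + 5P, so 1548 = 9P and P = 172.
Y = 2763 − 4·172 = 2075.
Initially P = 177, Y = 2100, so ΔP = -5 and ΔY = -25.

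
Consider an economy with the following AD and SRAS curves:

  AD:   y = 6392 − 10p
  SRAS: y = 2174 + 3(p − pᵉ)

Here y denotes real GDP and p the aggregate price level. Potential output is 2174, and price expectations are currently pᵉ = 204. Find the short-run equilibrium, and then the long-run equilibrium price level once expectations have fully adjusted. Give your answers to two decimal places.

Short run: p = 371.54, y = 2676.62. Long run: p = 421.80.

Short run: with pᵉ = 204, SRAS is y = 1562 + 3p. Setting AD = SRAS gives 4830 = 13p, so p = 371.54 and y = 6392 − 10p = 2676.62.
Output 2676.62 is above potential 2174, so over time expected prices rise and SRAS shifts left until y returns to 2174.
Long run: y = 2174 on the AD curve gives 2174 = 6392 − 10p, so p = 421.80.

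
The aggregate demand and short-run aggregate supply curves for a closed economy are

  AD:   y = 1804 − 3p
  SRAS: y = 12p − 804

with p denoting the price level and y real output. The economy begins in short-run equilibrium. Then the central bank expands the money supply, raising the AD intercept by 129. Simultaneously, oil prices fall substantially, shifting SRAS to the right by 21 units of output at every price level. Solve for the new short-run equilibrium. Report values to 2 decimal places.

p = 181.07, y = 1389.80

After both shocks: AD is y = 1933 − 3p and SRAS is y = 12p − 783.
Setting them equal: 2716 = 15p, so p = 181.07.
Substituting into AD, y = 1389.80.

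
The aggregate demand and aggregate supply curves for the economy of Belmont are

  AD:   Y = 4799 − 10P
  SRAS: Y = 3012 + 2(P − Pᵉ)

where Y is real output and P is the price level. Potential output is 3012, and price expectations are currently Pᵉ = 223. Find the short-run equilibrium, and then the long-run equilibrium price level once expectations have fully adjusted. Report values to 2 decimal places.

Short run: with Pᵉ = 223, SRAS is Y = 2566 + 2P. Setting AD = SRAS gives 2233 = 12P, so P = 186.08 and Y = 4799 − 10P = 2938.17.
Output 2938.17 is below potential 3012, so over time expected prices fall and SRAS shifts right until Y returns to 3012.
Long run: Y = 3012 on the AD curve gives 3012 = 4799 − 10P, so P = 178.70.

Short run: P = 186.08, Y = 2938.17. Long run: P = 178.70.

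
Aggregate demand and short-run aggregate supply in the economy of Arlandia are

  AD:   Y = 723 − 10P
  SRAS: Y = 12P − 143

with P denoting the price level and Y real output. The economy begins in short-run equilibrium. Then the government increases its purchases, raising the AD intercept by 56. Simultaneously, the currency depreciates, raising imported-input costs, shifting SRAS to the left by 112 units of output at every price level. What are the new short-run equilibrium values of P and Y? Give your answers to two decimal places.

P = 47.00, Y = 309.00

After both shocks: AD is Y = 779 − 10P and SRAS is Y = 12P − 255.
Setting them equal: 1034 = 22P, so P = 47.00.
Substituting into AD, Y = 309.00.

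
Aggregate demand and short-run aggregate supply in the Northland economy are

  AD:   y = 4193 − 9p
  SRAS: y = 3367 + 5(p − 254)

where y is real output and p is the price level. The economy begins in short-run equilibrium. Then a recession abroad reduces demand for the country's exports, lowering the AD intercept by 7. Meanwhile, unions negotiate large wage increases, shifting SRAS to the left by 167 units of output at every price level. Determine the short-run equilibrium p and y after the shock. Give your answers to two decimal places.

After both shocks: AD is y = 4186 − 9p and SRAS is y = 1930 + 5p.
Setting them equal: 2256 = 14p, so p = 161.14.
Substituting into AD, y = 2735.71.

p = 161.14, y = 2735.71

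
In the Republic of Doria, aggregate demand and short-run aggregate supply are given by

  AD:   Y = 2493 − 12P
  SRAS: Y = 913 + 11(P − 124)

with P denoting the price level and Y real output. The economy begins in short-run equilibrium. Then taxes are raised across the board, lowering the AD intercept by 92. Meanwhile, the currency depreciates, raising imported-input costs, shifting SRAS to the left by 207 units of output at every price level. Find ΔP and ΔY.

After both shocks: AD is Y = 2401 − 12P and SRAS is Y = 11P − 658.
Setting them equal: 3059 = 23P, so P = 133.
Y = 2401 − 12·133 = 805.
Initially P = 128, Y = 957, so ΔP = +5 and ΔY = -152.

ΔP = +5, ΔY = -152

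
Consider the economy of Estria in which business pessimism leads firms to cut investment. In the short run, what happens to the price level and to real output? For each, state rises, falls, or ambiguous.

This is a negative demand shock: AD shifts left.
Moving along the upward-sloping SRAS curve, P falls and Y falls.

Price level: falls; output: falls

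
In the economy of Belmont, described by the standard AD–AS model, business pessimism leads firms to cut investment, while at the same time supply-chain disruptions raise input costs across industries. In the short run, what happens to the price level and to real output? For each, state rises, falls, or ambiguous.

The first event is a negative demand shock: AD shifts left, which by itself pushes P down and Y down.
The second is an adverse supply shock: SRAS shifts left, which by itself pushes P up and Y down.
The two shocks push P in opposite directions, so the effect on P is ambiguous. Both shocks push Y down, so Y falls.

Price level: ambiguous; output: falls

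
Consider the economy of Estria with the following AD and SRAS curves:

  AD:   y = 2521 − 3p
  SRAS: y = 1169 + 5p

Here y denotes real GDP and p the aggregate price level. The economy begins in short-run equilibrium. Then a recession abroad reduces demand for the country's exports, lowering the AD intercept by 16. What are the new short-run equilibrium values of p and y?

This is a negative demand shock: AD shifts left.
New AD: y = 2505 − 3p.
Set AD = SRAS: 2505 − 3p = 1169 + 5p, so 1336 = 8p and p = 167.
y = 2505 − 3·167 = 2004.

p = 167, y = 2004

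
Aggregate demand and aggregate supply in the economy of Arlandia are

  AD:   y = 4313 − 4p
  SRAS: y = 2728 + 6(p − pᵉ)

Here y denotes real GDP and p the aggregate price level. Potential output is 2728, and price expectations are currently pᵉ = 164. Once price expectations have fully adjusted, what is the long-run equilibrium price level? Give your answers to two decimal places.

Long-run p = 396.25

Short run: with pᵉ = 164, SRAS is y = 1744 + 6p. Setting AD = SRAS gives 2569 = 10p, so p = 256.90 and y = 4313 − 4p = 3285.40.
Output 3285.40 is above potential 2728, so over time expected prices rise and SRAS shifts left until y returns to 2728.
Long run: y = 2728 on the AD curve gives 2728 = 4313 − 4p, so p = 396.25.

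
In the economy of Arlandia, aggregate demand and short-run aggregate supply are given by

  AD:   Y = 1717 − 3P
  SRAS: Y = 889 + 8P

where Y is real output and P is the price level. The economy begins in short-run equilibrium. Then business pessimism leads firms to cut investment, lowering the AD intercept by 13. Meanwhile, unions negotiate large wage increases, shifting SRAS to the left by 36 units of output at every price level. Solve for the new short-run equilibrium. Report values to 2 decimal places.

P = 77.36, Y = 1471.91

After both shocks: AD is Y = 1704 − 3P and SRAS is Y = 853 + 8P.
Setting them equal: 851 = 11P, so P = 77.36.
Substituting into AD, Y = 1471.91.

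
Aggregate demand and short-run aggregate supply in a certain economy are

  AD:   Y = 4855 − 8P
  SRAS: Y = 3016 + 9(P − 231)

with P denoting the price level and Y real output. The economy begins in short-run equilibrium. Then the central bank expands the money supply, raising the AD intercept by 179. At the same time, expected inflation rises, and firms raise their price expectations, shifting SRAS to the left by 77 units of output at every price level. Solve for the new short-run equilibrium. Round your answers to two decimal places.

After both shocks: AD is Y = 5034 − 8P and SRAS is Y = 860 + 9P.
Setting them equal: 4174 = 17P, so P = 245.53.
Substituting into AD, Y = 3069.76.

P = 245.53, Y = 3069.76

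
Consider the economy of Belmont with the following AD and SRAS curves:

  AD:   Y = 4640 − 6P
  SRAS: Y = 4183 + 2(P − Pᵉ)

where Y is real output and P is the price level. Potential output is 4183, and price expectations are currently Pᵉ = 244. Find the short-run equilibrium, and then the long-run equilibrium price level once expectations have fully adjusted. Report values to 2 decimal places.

Short run: with Pᵉ = 244, SRAS is Y = 3695 + 2P. Setting AD = SRAS gives 945 = 8P, so P = 118.13 and Y = 4640 − 6P = 3931.25.
Output 3931.25 is below potential 4183, so over time expected prices fall and SRAS shifts right until Y returns to 4183.
Long run: Y = 4183 on the AD curve gives 4183 = 4640 − 6P, so P = 76.17.

Short run: P = 118.13, Y = 3931.25. Long run: P = 76.17.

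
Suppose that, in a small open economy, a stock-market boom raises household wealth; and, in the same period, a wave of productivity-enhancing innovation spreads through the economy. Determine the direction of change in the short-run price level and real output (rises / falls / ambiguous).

Price level: ambiguous; output: rises

The first event is a positive demand shock: AD shifts right, which by itself pushes P up and Y up.
The second is a favourable supply shock: SRAS shifts right, which by itself pushes P down and Y up.
The two shocks push P in opposite directions, so the effect on P is ambiguous. Both shocks push Y up, so Y rises.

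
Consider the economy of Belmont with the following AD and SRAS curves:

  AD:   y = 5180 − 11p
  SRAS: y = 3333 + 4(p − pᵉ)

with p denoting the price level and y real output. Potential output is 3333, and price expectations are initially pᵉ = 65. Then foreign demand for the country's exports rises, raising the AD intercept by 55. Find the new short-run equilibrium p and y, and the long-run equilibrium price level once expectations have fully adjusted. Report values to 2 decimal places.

Short run: p = 144.13, y = 3649.53. Long run: p = 172.91.

AD shifts right: new AD is y = 5235 − 11p. With pᵉ = 65, SRAS is y = 3073 + 4p.
Short run: 5235 − 11p = 3073 + 4p gives 2162 = 15p, so p = 144.13 and y = 5235 − 11p = 3649.53.
y = 3649.53 is above potential 3333; expectations adjust and SRAS shifts left until y = 3333.
Long run: on the new AD curve, 3333 = 5235 − 11p gives p = 172.91.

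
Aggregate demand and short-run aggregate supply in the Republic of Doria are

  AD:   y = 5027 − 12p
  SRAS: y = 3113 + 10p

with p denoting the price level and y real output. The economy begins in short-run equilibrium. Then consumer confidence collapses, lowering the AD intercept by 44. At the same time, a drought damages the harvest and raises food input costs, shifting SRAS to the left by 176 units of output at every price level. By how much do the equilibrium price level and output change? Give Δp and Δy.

Δp = +6, Δy = -116

After both shocks: AD is y = 4983 − 12p and SRAS is y = 2937 + 10p.
Setting them equal: 2046 = 22p, so p = 93.
y = 4983 − 12·93 = 3867.
Initially p = 87, y = 3983, so Δp = +6 and Δy = -116.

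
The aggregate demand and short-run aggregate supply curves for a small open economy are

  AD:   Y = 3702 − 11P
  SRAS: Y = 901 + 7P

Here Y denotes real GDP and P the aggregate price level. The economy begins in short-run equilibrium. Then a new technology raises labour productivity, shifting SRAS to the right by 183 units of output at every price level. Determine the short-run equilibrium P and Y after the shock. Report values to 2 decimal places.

P = 145.44, Y = 2102.11

This is a positive supply shock: SRAS shifts right.
New SRAS: Y = 1084 + 7P.
Set AD = SRAS: 3702 − 11P = 1084 + 7P, so 2618 = 18P and P = 145.44.
Substituting into AD, Y = 2102.11.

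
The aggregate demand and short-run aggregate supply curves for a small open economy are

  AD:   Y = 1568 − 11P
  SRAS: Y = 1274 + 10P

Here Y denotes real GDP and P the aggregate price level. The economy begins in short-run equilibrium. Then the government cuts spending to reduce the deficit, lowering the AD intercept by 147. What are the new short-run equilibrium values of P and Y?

P = 7, Y = 1344

This is a negative demand shock: AD shifts left.
New AD: Y = 1421 − 11P.
Set AD = SRAS: 1421 − 11P = 1274 + 10P, so 147 = 21P and P = 7.
Y = 1421 − 11·7 = 1344.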